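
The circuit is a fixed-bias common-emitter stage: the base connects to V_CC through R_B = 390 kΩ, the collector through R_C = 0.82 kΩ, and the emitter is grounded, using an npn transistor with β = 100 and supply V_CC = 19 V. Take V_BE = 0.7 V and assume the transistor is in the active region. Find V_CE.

V_CE ≈ 15 V

Base loop: V_CC = I_B·R_B + V_BE, so I_B = (19 − 0.7)/390 kΩ = 0.0469 mA.
In the active region I_C = β·I_B = 100 × 0.0469 = 4.69 mA.
Collector loop: V_CE = V_CC − I_C·R_C = 19 − 4.69×0.82 = 15.2 V.
Since V_CE = 15.2 V > V_CE(sat) ≈ 0.2 V, the transistor is in the active region as assumed.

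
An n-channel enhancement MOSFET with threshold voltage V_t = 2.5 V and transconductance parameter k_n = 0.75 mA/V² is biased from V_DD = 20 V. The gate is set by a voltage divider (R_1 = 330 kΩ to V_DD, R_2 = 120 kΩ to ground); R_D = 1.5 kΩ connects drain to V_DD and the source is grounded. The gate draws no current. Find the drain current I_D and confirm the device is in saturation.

V_G = V_DD·R_2/(R_1+R_2) = 20×120/450 = 5.33 V. With the source grounded, V_GS = V_G = 5.33 V.
Assume saturation: I_D = (k_n/2)(V_GS − V_t)² = (0.75/2)×(5.33 − 2.5)² = 0.375×2.83² = 3.01 mA.
V_DS = V_DD − I_D·R_D = 20 − 3.01×1.5 = 15.5 V.
Saturation requires V_DS ≥ V_GS − V_t = 2.83 V; 15.5 ≥ 2.83 ✓.

I_D ≈ 3 mA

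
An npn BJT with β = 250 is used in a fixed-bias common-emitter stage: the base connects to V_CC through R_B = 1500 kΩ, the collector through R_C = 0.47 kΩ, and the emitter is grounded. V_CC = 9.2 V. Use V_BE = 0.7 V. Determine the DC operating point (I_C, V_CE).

I_C ≈ 1.4 mA, V_CE ≈ 8.5 V

Base loop: V_CC = I_B·R_B + V_BE, so I_B = (9.2 − 0.7)/1500 kΩ = 0.00567 mA.
In the active region I_C = β·I_B = 250 × 0.00567 = 1.42 mA.
Collector loop: V_CE = V_CC − I_C·R_C = 9.2 − 1.42×0.47 = 8.53 V.
Since V_CE = 8.53 V > V_CE(sat) ≈ 0.2 V, the transistor is in the active region as assumed.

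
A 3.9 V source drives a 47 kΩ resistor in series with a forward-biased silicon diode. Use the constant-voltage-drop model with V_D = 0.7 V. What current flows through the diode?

I ≈ 0.068 mA

KVL around the loop: 3.9 = V_D + I·R = 0.7 + I × 47 kΩ.
So I = (3.9 − 0.7) / 47 kΩ = 3.2 / 47 = 0.0681 mA.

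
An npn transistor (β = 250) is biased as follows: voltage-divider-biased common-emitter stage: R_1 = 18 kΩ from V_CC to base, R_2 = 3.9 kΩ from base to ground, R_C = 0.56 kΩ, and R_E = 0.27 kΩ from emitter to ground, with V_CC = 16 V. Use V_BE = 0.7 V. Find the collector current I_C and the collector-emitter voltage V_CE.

Thevenize the base divider: V_Th = V_CC·R_2/(R_1+R_2) = 16×3.9/21.9 = 2.85 V, R_Th = R_1‖R_2 = 3.21 kΩ.
Base-emitter loop: V_Th = I_B·R_Th + V_BE + (β+1)I_B·R_E, so I_B = (2.85 − 0.7) / (3.21 + 251×0.27) = 0.0303 mA.
I_C = β·I_B = 250×0.0303 = 7.57 mA, and I_E = (β+1)I_B = 7.6 mA.
V_CE = V_CC − I_C·R_C − I_E·R_E = 16 − 7.57×0.56 − 7.6×0.27 = 9.71 V.
V_CE = 9.71 V > 0.2 V confirms active-region operation.

I_C ≈ 7.6 mA, V_CE ≈ 9.7 V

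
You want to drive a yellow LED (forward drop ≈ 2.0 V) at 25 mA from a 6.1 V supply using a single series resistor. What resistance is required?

R ≈ 0.16 kΩ

The resistor drops V_S − V_D = 6.1 − 2.0 = 4.1 V at 25 mA.
R = 4.1 V / 25 mA = 0.164 kΩ.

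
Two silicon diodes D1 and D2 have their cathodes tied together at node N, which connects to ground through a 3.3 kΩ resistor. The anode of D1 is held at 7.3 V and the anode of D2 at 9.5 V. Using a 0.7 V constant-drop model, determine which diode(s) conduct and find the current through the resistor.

Only D2 conducts; I_R ≈ 2.7 mA

Assume both conduct. Then node N would need to be at both 7.3−0.7 = 6.6 V and 9.5−0.7 = 8.8 V, which is impossible.
Assume only D2 conducts: V_N = 9.5 − 0.7 = 8.8 V, so I_R = 8.8/3.3 = 2.67 mA.
Check D1: its anode-to-cathode voltage is 7.3 − 8.8 = -1.5 V < 0.7 V, so it is off. The assumption is consistent.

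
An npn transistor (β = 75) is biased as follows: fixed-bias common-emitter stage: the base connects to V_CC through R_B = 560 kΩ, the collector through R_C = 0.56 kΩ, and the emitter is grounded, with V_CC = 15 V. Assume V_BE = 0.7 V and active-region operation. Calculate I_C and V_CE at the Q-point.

I_C ≈ 1.9 mA, V_CE ≈ 14 V

Base loop: V_CC = I_B·R_B + V_BE, so I_B = (15 − 0.7)/560 kΩ = 0.0255 mA.
In the active region I_C = β·I_B = 75 × 0.0255 = 1.92 mA.
Collector loop: V_CE = V_CC − I_C·R_C = 15 − 1.92×0.56 = 13.9 V.
Since V_CE = 13.9 V > V_CE(sat) ≈ 0.2 V, the transistor is in the active region as assumed.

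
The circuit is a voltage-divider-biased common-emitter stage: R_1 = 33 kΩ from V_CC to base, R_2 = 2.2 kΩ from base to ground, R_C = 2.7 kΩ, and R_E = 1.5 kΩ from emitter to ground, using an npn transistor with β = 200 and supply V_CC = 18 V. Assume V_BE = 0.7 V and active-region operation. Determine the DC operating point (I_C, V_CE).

I_C ≈ 0.28 mA, V_CE ≈ 17 V

Thevenize the base divider: V_Th = V_CC·R_2/(R_1+R_2) = 18×2.2/35.2 = 1.12 V, R_Th = R_1‖R_2 = 2.06 kΩ.
Base-emitter loop: V_Th = I_B·R_Th + V_BE + (β+1)I_B·R_E, so I_B = (1.12 − 0.7) / (2.06 + 201×1.5) = 0.0014 mA.
I_C = β·I_B = 200×0.0014 = 0.28 mA, and I_E = (β+1)I_B = 0.281 mA.
V_CE = V_CC − I_C·R_C − I_E·R_E = 18 − 0.28×2.7 − 0.281×1.5 = 16.8 V.
V_CE = 16.8 V > 0.2 V confirms active-region operation.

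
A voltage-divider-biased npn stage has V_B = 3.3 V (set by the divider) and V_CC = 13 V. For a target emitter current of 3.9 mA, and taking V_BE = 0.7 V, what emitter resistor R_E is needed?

R_E ≈ 0.67 kΩ

V_E = V_B − V_BE = 3.3 − 0.7 = 2.6 V.
R_E = V_E / I_E = 2.6 / 3.9 = 0.667 kΩ.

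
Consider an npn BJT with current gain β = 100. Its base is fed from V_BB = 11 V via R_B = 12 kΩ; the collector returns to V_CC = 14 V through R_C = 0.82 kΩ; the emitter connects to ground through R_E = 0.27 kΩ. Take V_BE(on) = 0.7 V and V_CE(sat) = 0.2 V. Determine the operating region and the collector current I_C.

saturation; I_C ≈ 13 mA

Assume active: I_B = (11 − 0.7)/(12 + 101×0.27) = 0.262 mA, I_C = β·I_B = 26.2 mA.
Then V_CE = 14 − 26.2×0.82 − 26.5×0.27 = -14.7 V < 0.2 V — the active assumption fails.
Re-solve with V_CE = 0.2 V. KCL at the emitter: V_E/R_E = (V_BB−0.7−V_E)/R_B + (V_CC−0.2−V_E)/R_C, giving V_E = 3.53 V.
I_C = (V_CC − 0.2 − V_E)/R_C = (13.8 − 3.53)/0.82 = 12.5 mA.
Check: I_B = (10.3 − 3.53)/12 = 0.564 mA, and β·I_B = 56.4 mA > I_C, confirming saturation.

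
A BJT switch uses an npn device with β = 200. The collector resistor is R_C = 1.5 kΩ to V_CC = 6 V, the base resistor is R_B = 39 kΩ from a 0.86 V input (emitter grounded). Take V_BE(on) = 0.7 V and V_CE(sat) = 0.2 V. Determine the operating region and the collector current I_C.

Assume active. Base-emitter loop: I_B = (V_BB − V_BE)/R_B = (0.86 − 0.7)/39 = 0.0041 mA.
I_C = β·I_B = 200×0.0041 = 0.821 mA.
V_CE = V_CC − I_C·R_C = 6 − 0.821×1.5 = 4.77 V > V_CE(sat), so the active-region assumption holds.

active; I_C ≈ 0.82 mA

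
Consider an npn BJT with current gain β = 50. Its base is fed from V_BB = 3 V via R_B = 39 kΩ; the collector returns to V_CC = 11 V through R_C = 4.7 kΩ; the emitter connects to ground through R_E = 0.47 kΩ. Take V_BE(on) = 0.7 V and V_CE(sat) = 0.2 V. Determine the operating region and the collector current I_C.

active; I_C ≈ 1.8 mA

Assume active. Base-emitter loop: I_B = (V_BB − V_BE)/(R_B + (β+1)R_E) = (3 − 0.7)/(39 + 51×0.47) = 0.0365 mA.
I_C = β·I_B = 50×0.0365 = 1.83 mA.
V_CE = V_CC − I_C·R_C − I_E·R_E = 11 − 1.83×4.7 − 1.86×0.47 = 1.54 V > V_CE(sat), so the active-region assumption holds.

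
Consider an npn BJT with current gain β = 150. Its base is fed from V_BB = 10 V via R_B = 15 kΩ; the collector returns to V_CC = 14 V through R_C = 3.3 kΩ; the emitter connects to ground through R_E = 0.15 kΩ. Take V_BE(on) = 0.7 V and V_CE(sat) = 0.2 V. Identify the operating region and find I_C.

saturation; I_C ≈ 4 mA

Assume active: I_B = (10 − 0.7)/(15 + 151×0.15) = 0.247 mA, I_C = β·I_B = 37.1 mA.
Then V_CE = 14 − 37.1×3.3 − 37.3×0.15 = -114 V < 0.2 V — the active assumption fails.
Re-solve with V_CE = 0.2 V. KCL at the emitter: V_E/R_E = (V_BB−0.7−V_E)/R_B + (V_CC−0.2−V_E)/R_C, giving V_E = 0.682 V.
I_C = (V_CC − 0.2 − V_E)/R_C = (13.8 − 0.682)/3.3 = 3.98 mA.
Check: I_B = (9.3 − 0.682)/15 = 0.575 mA, and β·I_B = 86.2 mA > I_C, confirming saturation.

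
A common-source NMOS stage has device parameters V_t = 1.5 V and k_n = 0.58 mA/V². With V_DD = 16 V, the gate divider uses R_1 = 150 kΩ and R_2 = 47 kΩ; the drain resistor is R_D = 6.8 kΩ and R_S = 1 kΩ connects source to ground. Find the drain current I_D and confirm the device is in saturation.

V_G = V_DD·R_2/(R_1+R_2) = 16×47/197 = 3.82 V.
Assume saturation: I_D = (k_n/2)(V_GS − V_t)² with V_GS = V_G − I_D·R_S = 3.82 − 1·I_D.
Substituting gives 0.29·I_D² − 2.34·I_D + 1.56 = 0, with roots I_D = 0.73 or 7.35 mA.
The root I_D = 7.35 mA gives V_GS = -3.54 V ≤ V_t, so take I_D = 0.73 mA.
Then V_GS = 3.09 V and V_DS = V_DD − I_D(R_D+R_S) = 16 − 0.73×7.8 = 10.3 V.
Saturation requires V_DS ≥ V_GS − V_t = 1.59 V; 10.3 ≥ 1.59 ✓.

I_D ≈ 0.73 mA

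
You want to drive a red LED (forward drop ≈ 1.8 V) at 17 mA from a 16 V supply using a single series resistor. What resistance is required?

R ≈ 0.84 kΩ

The resistor drops V_S − V_D = 16 − 1.8 = 14.2 V at 17 mA.
R = 14.2 V / 17 mA = 0.835 kΩ.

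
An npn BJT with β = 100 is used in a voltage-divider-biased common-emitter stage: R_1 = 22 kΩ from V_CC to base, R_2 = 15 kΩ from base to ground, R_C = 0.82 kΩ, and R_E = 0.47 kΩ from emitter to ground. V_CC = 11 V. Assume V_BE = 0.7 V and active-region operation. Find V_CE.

Thevenize the base divider: V_Th = V_CC·R_2/(R_1+R_2) = 11×15/37 = 4.46 V, R_Th = R_1‖R_2 = 8.92 kΩ.
Base-emitter loop: V_Th = I_B·R_Th + V_BE + (β+1)I_B·R_E, so I_B = (4.46 − 0.7) / (8.92 + 101×0.47) = 0.0667 mA.
I_C = β·I_B = 100×0.0667 = 6.67 mA, and I_E = (β+1)I_B = 6.73 mA.
V_CE = V_CC − I_C·R_C − I_E·R_E = 11 − 6.67×0.82 − 6.73×0.47 = 2.37 V.
V_CE = 2.37 V > 0.2 V confirms active-region operation.

V_CE ≈ 2.4 V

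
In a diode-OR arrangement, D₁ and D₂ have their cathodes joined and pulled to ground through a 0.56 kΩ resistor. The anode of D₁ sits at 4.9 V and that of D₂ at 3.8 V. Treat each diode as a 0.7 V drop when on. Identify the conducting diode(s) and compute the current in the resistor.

Only D₁ conducts; I_R ≈ 7.5 mA

Assume both conduct. Then node N would need to be at both 4.9−0.7 = 4.2 V and 3.8−0.7 = 3.1 V, which is impossible.
Assume only D₁ conducts: V_N = 4.9 − 0.7 = 4.2 V, so I_R = 4.2/0.56 = 7.5 mA.
Check D₂: its anode-to-cathode voltage is 3.8 − 4.2 = -0.4 V < 0.7 V, so it is off. The assumption is consistent.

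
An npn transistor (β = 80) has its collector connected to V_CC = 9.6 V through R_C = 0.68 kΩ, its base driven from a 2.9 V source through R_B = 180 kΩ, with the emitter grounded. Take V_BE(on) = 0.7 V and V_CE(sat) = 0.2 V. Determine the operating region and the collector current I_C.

Assume active. Base-emitter loop: I_B = (V_BB − V_BE)/R_B = (2.9 − 0.7)/180 = 0.0122 mA.
I_C = β·I_B = 80×0.0122 = 0.978 mA.
V_CE = V_CC − I_C·R_C = 9.6 − 0.978×0.68 = 8.94 V > V_CE(sat), so the active-region assumption holds.

active; I_C ≈ 0.98 mA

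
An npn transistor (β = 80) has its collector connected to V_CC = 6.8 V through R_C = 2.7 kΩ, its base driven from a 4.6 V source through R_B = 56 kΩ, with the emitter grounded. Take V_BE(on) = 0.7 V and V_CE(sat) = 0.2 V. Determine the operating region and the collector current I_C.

saturation; I_C ≈ 2.4 mA

Assume active: I_B = (4.6 − 0.7)/56 = 0.0696 mA, giving I_C = β·I_B = 5.57 mA.
But then V_CE = 6.8 − 5.57×2.7 = -8.24 V < V_CE(sat) = 0.2 V — impossible in the active region.
So the transistor is saturated. With V_CE = 0.2 V, I_C = (V_CC − 0.2)/R_C = 6.6/2.7 = 2.44 mA.
Check: β·I_B = 5.57 mA > I_C = 2.44 mA, confirming saturation.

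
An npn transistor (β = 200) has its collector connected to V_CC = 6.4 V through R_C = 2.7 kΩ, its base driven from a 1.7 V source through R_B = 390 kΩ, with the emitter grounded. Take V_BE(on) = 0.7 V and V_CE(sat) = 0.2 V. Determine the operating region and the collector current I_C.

active; I_C ≈ 0.51 mA

Assume active. Base-emitter loop: I_B = (V_BB − V_BE)/R_B = (1.7 − 0.7)/390 = 0.00256 mA.
I_C = β·I_B = 200×0.00256 = 0.513 mA.
V_CE = V_CC − I_C·R_C = 6.4 − 0.513×2.7 = 5.02 V > V_CE(sat), so the active-region assumption holds.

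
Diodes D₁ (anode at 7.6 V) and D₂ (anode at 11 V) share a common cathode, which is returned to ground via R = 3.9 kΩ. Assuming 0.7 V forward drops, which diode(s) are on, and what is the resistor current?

Assume both conduct. Then node N would need to be at both 7.6−0.7 = 6.9 V and 11−0.7 = 10.3 V, which is impossible.
Assume only D₂ conducts: V_N = 11 − 0.7 = 10.3 V, so I_R = 10.3/3.9 = 2.64 mA.
Check D₁: its anode-to-cathode voltage is 7.6 − 10.3 = -2.7 V < 0.7 V, so it is off. The assumption is consistent.

Only D₂ conducts; I_R ≈ 2.6 mA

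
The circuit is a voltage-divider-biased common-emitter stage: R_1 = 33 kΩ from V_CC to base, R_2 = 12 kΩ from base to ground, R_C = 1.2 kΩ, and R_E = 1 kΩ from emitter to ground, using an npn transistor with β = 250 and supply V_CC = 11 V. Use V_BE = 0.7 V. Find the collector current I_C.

Thevenize the base divider: V_Th = V_CC·R_2/(R_1+R_2) = 11×12/45 = 2.93 V, R_Th = R_1‖R_2 = 8.8 kΩ.
Base-emitter loop: V_Th = I_B·R_Th + V_BE + (β+1)I_B·R_E, so I_B = (2.93 − 0.7) / (8.8 + 251×1) = 0.0086 mA.
I_C = β·I_B = 250×0.0086 = 2.15 mA, and I_E = (β+1)I_B = 2.16 mA.
V_CE = V_CC − I_C·R_C − I_E·R_E = 11 − 2.15×1.2 − 2.16×1 = 6.26 V.
V_CE = 6.26 V > 0.2 V confirms active-region operation.

I_C ≈ 2.1 mA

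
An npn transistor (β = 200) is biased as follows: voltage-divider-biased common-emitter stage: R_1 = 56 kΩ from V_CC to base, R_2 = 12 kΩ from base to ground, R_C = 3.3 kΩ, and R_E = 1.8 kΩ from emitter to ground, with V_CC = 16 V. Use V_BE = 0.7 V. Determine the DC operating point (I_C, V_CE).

I_C ≈ 1.1 mA, V_CE ≈ 10 V

Thevenize the base divider: V_Th = V_CC·R_2/(R_1+R_2) = 16×12/68 = 2.82 V, R_Th = R_1‖R_2 = 9.88 kΩ.
Base-emitter loop: V_Th = I_B·R_Th + V_BE + (β+1)I_B·R_E, so I_B = (2.82 − 0.7) / (9.88 + 201×1.8) = 0.00571 mA.
I_C = β·I_B = 200×0.00571 = 1.14 mA, and I_E = (β+1)I_B = 1.15 mA.
V_CE = V_CC − I_C·R_C − I_E·R_E = 16 − 1.14×3.3 − 1.15×1.8 = 10.2 V.
V_CE = 10.2 V > 0.2 V confirms active-region operation.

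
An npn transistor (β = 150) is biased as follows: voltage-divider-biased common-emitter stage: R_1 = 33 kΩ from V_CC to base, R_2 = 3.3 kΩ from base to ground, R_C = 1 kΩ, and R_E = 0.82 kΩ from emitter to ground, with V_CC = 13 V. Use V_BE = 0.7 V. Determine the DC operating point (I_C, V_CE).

Thevenize the base divider: V_Th = V_CC·R_2/(R_1+R_2) = 13×3.3/36.3 = 1.18 V, R_Th = R_1‖R_2 = 3 kΩ.
Base-emitter loop: V_Th = I_B·R_Th + V_BE + (β+1)I_B·R_E, so I_B = (1.18 − 0.7) / (3 + 151×0.82) = 0.0038 mA.
I_C = β·I_B = 150×0.0038 = 0.57 mA, and I_E = (β+1)I_B = 0.574 mA.
V_CE = V_CC − I_C·R_C − I_E·R_E = 13 − 0.57×1 − 0.574×0.82 = 12 V.
V_CE = 12 V > 0.2 V confirms active-region operation.

I_C ≈ 0.57 mA, V_CE ≈ 12 V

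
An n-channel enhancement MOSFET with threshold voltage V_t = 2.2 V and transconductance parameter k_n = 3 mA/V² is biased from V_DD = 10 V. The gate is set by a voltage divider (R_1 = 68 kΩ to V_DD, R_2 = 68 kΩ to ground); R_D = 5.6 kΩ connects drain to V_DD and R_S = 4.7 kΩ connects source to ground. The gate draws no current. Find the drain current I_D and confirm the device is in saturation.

I_D ≈ 0.48 mA

V_G = V_DD·R_2/(R_1+R_2) = 10×68/136 = 5 V.
Assume saturation: I_D = (k_n/2)(V_GS − V_t)² with V_GS = V_G − I_D·R_S = 5 − 4.7·I_D.
Substituting gives 33.1·I_D² − 40.5·I_D + 11.8 = 0, with roots I_D = 0.476 or 0.746 mA.
The root I_D = 0.746 mA gives V_GS = 1.49 V ≤ V_t, so take I_D = 0.476 mA.
Then V_GS = 2.76 V and V_DS = V_DD − I_D(R_D+R_S) = 10 − 0.476×10.3 = 5.1 V.
Saturation requires V_DS ≥ V_GS − V_t = 0.563 V; 5.1 ≥ 0.563 ✓.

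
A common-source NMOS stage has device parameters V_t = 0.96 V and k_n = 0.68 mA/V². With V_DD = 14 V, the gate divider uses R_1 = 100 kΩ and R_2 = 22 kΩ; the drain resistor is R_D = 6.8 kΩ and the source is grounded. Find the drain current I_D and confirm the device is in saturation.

I_D ≈ 0.83 mA

V_G = V_DD·R_2/(R_1+R_2) = 14×22/122 = 2.52 V. With the source grounded, V_GS = V_G = 2.52 V.
Assume saturation: I_D = (k_n/2)(V_GS − V_t)² = (0.68/2)×(2.52 − 0.96)² = 0.34×1.56² = 0.832 mA.
V_DS = V_DD − I_D·R_D = 14 − 0.832×6.8 = 8.34 V.
Saturation requires V_DS ≥ V_GS − V_t = 1.56 V; 8.34 ≥ 1.56 ✓.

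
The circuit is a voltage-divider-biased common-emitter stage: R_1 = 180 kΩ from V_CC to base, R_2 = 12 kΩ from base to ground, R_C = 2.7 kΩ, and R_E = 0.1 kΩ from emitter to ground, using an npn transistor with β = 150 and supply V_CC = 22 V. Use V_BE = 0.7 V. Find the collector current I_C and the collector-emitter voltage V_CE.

I_C ≈ 3.8 mA, V_CE ≈ 11 V

Thevenize the base divider: V_Th = V_CC·R_2/(R_1+R_2) = 22×12/192 = 1.38 V, R_Th = R_1‖R_2 = 11.2 kΩ.
Base-emitter loop: V_Th = I_B·R_Th + V_BE + (β+1)I_B·R_E, so I_B = (1.38 − 0.7) / (11.2 + 151×0.1) = 0.0256 mA.
I_C = β·I_B = 150×0.0256 = 3.84 mA, and I_E = (β+1)I_B = 3.87 mA.
V_CE = V_CC − I_C·R_C − I_E·R_E = 22 − 3.84×2.7 − 3.87×0.1 = 11.2 V.
V_CE = 11.2 V > 0.2 V confirms active-region operation.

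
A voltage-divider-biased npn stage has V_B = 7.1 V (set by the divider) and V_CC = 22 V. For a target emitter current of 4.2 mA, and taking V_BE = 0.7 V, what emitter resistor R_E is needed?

R_E ≈ 1.5 kΩ

V_E = V_B − V_BE = 7.1 − 0.7 = 6.4 V.
R_E = V_E / I_E = 6.4 / 4.2 = 1.52 kΩ.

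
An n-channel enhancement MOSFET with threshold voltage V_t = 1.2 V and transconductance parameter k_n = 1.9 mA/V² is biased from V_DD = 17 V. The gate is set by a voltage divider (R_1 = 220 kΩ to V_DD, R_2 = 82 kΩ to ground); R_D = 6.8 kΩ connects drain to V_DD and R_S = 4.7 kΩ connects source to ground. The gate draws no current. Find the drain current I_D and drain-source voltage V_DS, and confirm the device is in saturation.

V_G = V_DD·R_2/(R_1+R_2) = 17×82/302 = 4.62 V.
Assume saturation: I_D = (k_n/2)(V_GS − V_t)² with V_GS = V_G − I_D·R_S = 4.62 − 4.7·I_D.
Substituting gives 21·I_D² − 31.5·I_D + 11.1 = 0, with roots I_D = 0.563 or 0.938 mA.
The root I_D = 0.938 mA gives V_GS = 0.206 V ≤ V_t, so take I_D = 0.563 mA.
Then V_GS = 1.97 V and V_DS = V_DD − I_D(R_D+R_S) = 17 − 0.563×11.5 = 10.5 V.
Saturation requires V_DS ≥ V_GS − V_t = 0.77 V; 10.5 ≥ 0.77 ✓.

I_D ≈ 0.56 mA, V_DS ≈ 11 V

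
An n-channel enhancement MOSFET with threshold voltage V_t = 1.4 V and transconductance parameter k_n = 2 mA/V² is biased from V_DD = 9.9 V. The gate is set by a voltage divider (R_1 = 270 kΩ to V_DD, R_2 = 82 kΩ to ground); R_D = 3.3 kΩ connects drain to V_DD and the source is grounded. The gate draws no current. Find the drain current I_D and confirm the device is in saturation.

I_D ≈ 0.82 mA

V_G = V_DD·R_2/(R_1+R_2) = 9.9×82/352 = 2.31 V. With the source grounded, V_GS = V_G = 2.31 V.
Assume saturation: I_D = (k_n/2)(V_GS − V_t)² = (2/2)×(2.31 − 1.4)² = 1×0.906² = 0.821 mA.
V_DS = V_DD − I_D·R_D = 9.9 − 0.821×3.3 = 7.19 V.
Saturation requires V_DS ≥ V_GS − V_t = 0.906 V; 7.19 ≥ 0.906 ✓.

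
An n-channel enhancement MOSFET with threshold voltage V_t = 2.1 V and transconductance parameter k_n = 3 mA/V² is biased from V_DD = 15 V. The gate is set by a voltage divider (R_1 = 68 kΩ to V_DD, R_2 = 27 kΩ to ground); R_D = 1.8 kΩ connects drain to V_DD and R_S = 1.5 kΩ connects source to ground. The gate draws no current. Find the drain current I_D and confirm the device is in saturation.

V_G = V_DD·R_2/(R_1+R_2) = 15×27/95 = 4.26 V.
Assume saturation: I_D = (k_n/2)(V_GS − V_t)² with V_GS = V_G − I_D·R_S = 4.26 − 1.5·I_D.
Substituting gives 3.38·I_D² − 10.7·I_D + 7.02 = 0, with roots I_D = 0.92 or 2.26 mA.
The root I_D = 2.26 mA gives V_GS = 0.872 V ≤ V_t, so take I_D = 0.92 mA.
Then V_GS = 2.88 V and V_DS = V_DD − I_D(R_D+R_S) = 15 − 0.92×3.3 = 12 V.
Saturation requires V_DS ≥ V_GS − V_t = 0.783 V; 12 ≥ 0.783 ✓.

I_D ≈ 0.92 mA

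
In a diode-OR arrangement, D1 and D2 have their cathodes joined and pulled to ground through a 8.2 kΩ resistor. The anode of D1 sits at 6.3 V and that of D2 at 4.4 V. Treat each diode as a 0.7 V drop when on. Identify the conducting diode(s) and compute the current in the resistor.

Only D1 conducts; I_R ≈ 0.68 mA

Assume both conduct. Then node N would need to be at both 6.3−0.7 = 5.6 V and 4.4−0.7 = 3.7 V, which is impossible.
Assume only D1 conducts: V_N = 6.3 − 0.7 = 5.6 V, so I_R = 5.6/8.2 = 0.683 mA.
Check D2: its anode-to-cathode voltage is 4.4 − 5.6 = -1.2 V < 0.7 V, so it is off. The assumption is consistent.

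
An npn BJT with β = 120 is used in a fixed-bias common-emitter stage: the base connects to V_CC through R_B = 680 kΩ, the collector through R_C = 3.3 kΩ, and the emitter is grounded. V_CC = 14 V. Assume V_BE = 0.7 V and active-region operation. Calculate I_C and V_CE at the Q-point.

I_C ≈ 2.3 mA, V_CE ≈ 6.3 V

Base loop: V_CC = I_B·R_B + V_BE, so I_B = (14 − 0.7)/680 kΩ = 0.0196 mA.
In the active region I_C = β·I_B = 120 × 0.0196 = 2.35 mA.
Collector loop: V_CE = V_CC − I_C·R_C = 14 − 2.35×3.3 = 6.25 V.
Since V_CE = 6.25 V > V_CE(sat) ≈ 0.2 V, the transistor is in the active region as assumed.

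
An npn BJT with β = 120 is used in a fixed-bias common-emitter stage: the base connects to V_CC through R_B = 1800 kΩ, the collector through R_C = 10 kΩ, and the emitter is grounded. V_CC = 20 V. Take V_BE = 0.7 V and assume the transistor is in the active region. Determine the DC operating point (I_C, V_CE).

Base loop: V_CC = I_B·R_B + V_BE, so I_B = (20 − 0.7)/1800 kΩ = 0.0107 mA.
In the active region I_C = β·I_B = 120 × 0.0107 = 1.29 mA.
Collector loop: V_CE = V_CC − I_C·R_C = 20 − 1.29×10 = 7.13 V.
Since V_CE = 7.13 V > V_CE(sat) ≈ 0.2 V, the transistor is in the active region as assumed.

I_C ≈ 1.3 mA, V_CE ≈ 7.1 V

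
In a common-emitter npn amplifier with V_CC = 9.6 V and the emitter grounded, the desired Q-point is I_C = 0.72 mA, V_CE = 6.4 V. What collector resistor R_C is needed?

Collector loop: V_CC = I_C·R_C + V_CE.
R_C = (V_CC − V_CE)/I_C = (9.6 − 6.4)/0.72 = 4.44 kΩ.

R_C ≈ 4.4 kΩ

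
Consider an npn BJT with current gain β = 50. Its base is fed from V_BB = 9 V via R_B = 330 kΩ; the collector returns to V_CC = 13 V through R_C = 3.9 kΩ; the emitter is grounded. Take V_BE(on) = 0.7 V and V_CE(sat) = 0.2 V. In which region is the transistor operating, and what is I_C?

active; I_C ≈ 1.3 mA

Assume active. Base-emitter loop: I_B = (V_BB − V_BE)/R_B = (9 − 0.7)/330 = 0.0252 mA.
I_C = β·I_B = 50×0.0252 = 1.26 mA.
V_CE = V_CC − I_C·R_C = 13 − 1.26×3.9 = 8.1 V > V_CE(sat), so the active-region assumption holds.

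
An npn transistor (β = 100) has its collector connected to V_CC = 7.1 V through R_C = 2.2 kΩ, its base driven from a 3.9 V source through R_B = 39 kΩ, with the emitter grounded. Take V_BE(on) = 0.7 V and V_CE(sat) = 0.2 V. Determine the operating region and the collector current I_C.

saturation; I_C ≈ 3.1 mA

Assume active: I_B = (3.9 − 0.7)/39 = 0.0821 mA, giving I_C = β·I_B = 8.21 mA.
But then V_CE = 7.1 − 8.21×2.2 = -11 V < V_CE(sat) = 0.2 V — impossible in the active region.
So the transistor is saturated. With V_CE = 0.2 V, I_C = (V_CC − 0.2)/R_C = 6.9/2.2 = 3.14 mA.
Check: β·I_B = 8.21 mA > I_C = 3.14 mA, confirming saturation.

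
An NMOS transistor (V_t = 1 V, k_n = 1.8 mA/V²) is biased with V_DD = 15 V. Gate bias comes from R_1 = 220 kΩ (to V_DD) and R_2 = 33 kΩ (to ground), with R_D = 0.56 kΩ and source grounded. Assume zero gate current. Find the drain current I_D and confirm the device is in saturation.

V_G = V_DD·R_2/(R_1+R_2) = 15×33/253 = 1.96 V. With the source grounded, V_GS = V_G = 1.96 V.
Assume saturation: I_D = (k_n/2)(V_GS − V_t)² = (1.8/2)×(1.96 − 1)² = 0.9×0.957² = 0.823 mA.
V_DS = V_DD − I_D·R_D = 15 − 0.823×0.56 = 14.5 V.
Saturation requires V_DS ≥ V_GS − V_t = 0.957 V; 14.5 ≥ 0.957 ✓.

I_D ≈ 0.82 mA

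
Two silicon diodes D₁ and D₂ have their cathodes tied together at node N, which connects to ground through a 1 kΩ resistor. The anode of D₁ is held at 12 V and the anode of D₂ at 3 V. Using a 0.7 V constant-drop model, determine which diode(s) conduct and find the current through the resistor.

Assume both conduct. Then node N would need to be at both 12−0.7 = 11.3 V and 3−0.7 = 2.3 V, which is impossible.
Assume only D₁ conducts: V_N = 12 − 0.7 = 11.3 V, so I_R = 11.3/1 = 11.3 mA.
Check D₂: its anode-to-cathode voltage is 3 − 11.3 = -8.3 V < 0.7 V, so it is off. The assumption is consistent.

Only D₁ conducts; I_R ≈ 11 mA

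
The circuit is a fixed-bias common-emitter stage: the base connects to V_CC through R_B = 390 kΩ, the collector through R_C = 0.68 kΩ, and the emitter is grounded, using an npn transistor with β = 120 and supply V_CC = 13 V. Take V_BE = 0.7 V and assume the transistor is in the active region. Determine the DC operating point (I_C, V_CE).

Base loop: V_CC = I_B·R_B + V_BE, so I_B = (13 − 0.7)/390 kΩ = 0.0315 mA.
In the active region I_C = β·I_B = 120 × 0.0315 = 3.78 mA.
Collector loop: V_CE = V_CC − I_C·R_C = 13 − 3.78×0.68 = 10.4 V.
Since V_CE = 10.4 V > V_CE(sat) ≈ 0.2 V, the transistor is in the active region as assumed.

I_C ≈ 3.8 mA, V_CE ≈ 10 V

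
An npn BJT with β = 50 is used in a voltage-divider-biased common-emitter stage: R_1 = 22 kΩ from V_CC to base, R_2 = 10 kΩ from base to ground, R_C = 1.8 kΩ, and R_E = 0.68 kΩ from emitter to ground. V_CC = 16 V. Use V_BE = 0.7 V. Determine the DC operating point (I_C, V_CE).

Thevenize the base divider: V_Th = V_CC·R_2/(R_1+R_2) = 16×10/32 = 5 V, R_Th = R_1‖R_2 = 6.88 kΩ.
Base-emitter loop: V_Th = I_B·R_Th + V_BE + (β+1)I_B·R_E, so I_B = (5 − 0.7) / (6.88 + 51×0.68) = 0.103 mA.
I_C = β·I_B = 50×0.103 = 5.17 mA, and I_E = (β+1)I_B = 5.28 mA.
V_CE = V_CC − I_C·R_C − I_E·R_E = 16 − 5.17×1.8 − 5.28×0.68 = 3.1 V.
V_CE = 3.1 V > 0.2 V confirms active-region operation.

I_C ≈ 5.2 mA, V_CE ≈ 3.1 V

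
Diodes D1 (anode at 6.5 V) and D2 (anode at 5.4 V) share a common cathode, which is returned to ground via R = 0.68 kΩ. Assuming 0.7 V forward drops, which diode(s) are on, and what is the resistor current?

Only D1 conducts; I_R ≈ 8.5 mA

Assume both conduct. Then node N would need to be at both 6.5−0.7 = 5.8 V and 5.4−0.7 = 4.7 V, which is impossible.
Assume only D1 conducts: V_N = 6.5 − 0.7 = 5.8 V, so I_R = 5.8/0.68 = 8.53 mA.
Check D2: its anode-to-cathode voltage is 5.4 − 5.8 = -0.4 V < 0.7 V, so it is off. The assumption is consistent.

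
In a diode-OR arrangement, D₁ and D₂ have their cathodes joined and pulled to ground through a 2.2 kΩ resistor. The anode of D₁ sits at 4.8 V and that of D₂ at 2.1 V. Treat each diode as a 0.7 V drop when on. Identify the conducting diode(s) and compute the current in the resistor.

Assume both conduct. Then node N would need to be at both 4.8−0.7 = 4.1 V and 2.1−0.7 = 1.4 V, which is impossible.
Assume only D₁ conducts: V_N = 4.8 − 0.7 = 4.1 V, so I_R = 4.1/2.2 = 1.86 mA.
Check D₂: its anode-to-cathode voltage is 2.1 − 4.1 = -2 V < 0.7 V, so it is off. The assumption is consistent.

Only D₁ conducts; I_R ≈ 1.9 mA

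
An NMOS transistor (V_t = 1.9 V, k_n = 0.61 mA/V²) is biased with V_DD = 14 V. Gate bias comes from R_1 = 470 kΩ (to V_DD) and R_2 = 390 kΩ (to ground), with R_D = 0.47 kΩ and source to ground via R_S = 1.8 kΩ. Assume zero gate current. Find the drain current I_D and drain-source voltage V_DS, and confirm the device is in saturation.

V_G = V_DD·R_2/(R_1+R_2) = 14×390/860 = 6.35 V.
Assume saturation: I_D = (k_n/2)(V_GS − V_t)² with V_GS = V_G − I_D·R_S = 6.35 − 1.8·I_D.
Substituting gives 0.988·I_D² − 5.88·I_D + 6.04 = 0, with roots I_D = 1.32 or 4.64 mA.
The root I_D = 4.64 mA gives V_GS = -2 V ≤ V_t, so take I_D = 1.32 mA.
Then V_GS = 3.98 V and V_DS = V_DD − I_D(R_D+R_S) = 14 − 1.32×2.27 = 11 V.
Saturation requires V_DS ≥ V_GS − V_t = 2.08 V; 11 ≥ 2.08 ✓.

I_D ≈ 1.3 mA, V_DS ≈ 11 V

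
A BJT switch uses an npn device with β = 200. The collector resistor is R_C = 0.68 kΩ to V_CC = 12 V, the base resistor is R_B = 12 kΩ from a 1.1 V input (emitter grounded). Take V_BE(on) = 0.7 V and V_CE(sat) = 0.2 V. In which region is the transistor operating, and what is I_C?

Assume active. Base-emitter loop: I_B = (V_BB − V_BE)/R_B = (1.1 − 0.7)/12 = 0.0333 mA.
I_C = β·I_B = 200×0.0333 = 6.67 mA.
V_CE = V_CC − I_C·R_C = 12 − 6.67×0.68 = 7.47 V > V_CE(sat), so the active-region assumption holds.

active; I_C ≈ 6.7 mA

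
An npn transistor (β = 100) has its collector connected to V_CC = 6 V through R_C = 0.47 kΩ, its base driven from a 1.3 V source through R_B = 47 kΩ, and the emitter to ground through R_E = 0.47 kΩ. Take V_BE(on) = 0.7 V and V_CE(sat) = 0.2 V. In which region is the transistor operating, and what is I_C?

Assume active. Base-emitter loop: I_B = (V_BB − V_BE)/(R_B + (β+1)R_E) = (1.3 − 0.7)/(47 + 101×0.47) = 0.00635 mA.
I_C = β·I_B = 100×0.00635 = 0.635 mA.
V_CE = V_CC − I_C·R_C − I_E·R_E = 6 − 0.635×0.47 − 0.641×0.47 = 5.4 V > V_CE(sat), so the active-region assumption holds.

active; I_C ≈ 0.64 mA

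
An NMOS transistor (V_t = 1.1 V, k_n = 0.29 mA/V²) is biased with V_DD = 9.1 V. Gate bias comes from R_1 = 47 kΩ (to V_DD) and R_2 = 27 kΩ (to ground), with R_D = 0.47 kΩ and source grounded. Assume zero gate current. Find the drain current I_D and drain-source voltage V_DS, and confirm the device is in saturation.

I_D ≈ 0.71 mA, V_DS ≈ 8.8 V

V_G = V_DD·R_2/(R_1+R_2) = 9.1×27/74 = 3.32 V. With the source grounded, V_GS = V_G = 3.32 V.
Assume saturation: I_D = (k_n/2)(V_GS − V_t)² = (0.29/2)×(3.32 − 1.1)² = 0.145×2.22² = 0.715 mA.
V_DS = V_DD − I_D·R_D = 9.1 − 0.715×0.47 = 8.76 V.
Saturation requires V_DS ≥ V_GS − V_t = 2.22 V; 8.76 ≥ 2.22 ✓.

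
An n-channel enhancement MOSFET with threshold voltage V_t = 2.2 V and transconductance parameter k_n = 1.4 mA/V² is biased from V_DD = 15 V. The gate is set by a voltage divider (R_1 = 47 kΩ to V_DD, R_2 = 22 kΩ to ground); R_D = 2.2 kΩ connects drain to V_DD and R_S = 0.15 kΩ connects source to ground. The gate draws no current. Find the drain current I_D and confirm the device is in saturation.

I_D ≈ 3.1 mA

V_G = V_DD·R_2/(R_1+R_2) = 15×22/69 = 4.78 V.
Assume saturation: I_D = (k_n/2)(V_GS − V_t)² with V_GS = V_G − I_D·R_S = 4.78 − 0.15·I_D.
Substituting gives 0.0158·I_D² − 1.54·I_D + 4.67 = 0, with roots I_D = 3.13 or 94.8 mA.
The root I_D = 94.8 mA gives V_GS = -9.44 V ≤ V_t, so take I_D = 3.13 mA.
Then V_GS = 4.31 V and V_DS = V_DD − I_D(R_D+R_S) = 15 − 3.13×2.35 = 7.65 V.
Saturation requires V_DS ≥ V_GS − V_t = 2.11 V; 7.65 ≥ 2.11 ✓.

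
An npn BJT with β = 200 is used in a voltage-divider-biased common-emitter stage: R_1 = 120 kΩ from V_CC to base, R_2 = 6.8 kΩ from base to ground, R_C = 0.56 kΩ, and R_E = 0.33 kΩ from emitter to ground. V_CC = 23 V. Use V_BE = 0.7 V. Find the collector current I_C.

Thevenize the base divider: V_Th = V_CC·R_2/(R_1+R_2) = 23×6.8/127 = 1.23 V, R_Th = R_1‖R_2 = 6.44 kΩ.
Base-emitter loop: V_Th = I_B·R_Th + V_BE + (β+1)I_B·R_E, so I_B = (1.23 − 0.7) / (6.44 + 201×0.33) = 0.00733 mA.
I_C = β·I_B = 200×0.00733 = 1.47 mA, and I_E = (β+1)I_B = 1.47 mA.
V_CE = V_CC − I_C·R_C − I_E·R_E = 23 − 1.47×0.56 − 1.47×0.33 = 21.7 V.
V_CE = 21.7 V > 0.2 V confirms active-region operation.

I_C ≈ 1.5 mA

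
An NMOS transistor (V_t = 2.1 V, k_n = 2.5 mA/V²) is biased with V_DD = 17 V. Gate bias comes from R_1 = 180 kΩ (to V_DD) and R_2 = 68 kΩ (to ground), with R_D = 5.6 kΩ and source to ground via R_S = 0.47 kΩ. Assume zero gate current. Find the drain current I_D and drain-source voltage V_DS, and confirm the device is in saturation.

I_D ≈ 2.5 mA, V_DS ≈ 2 V

V_G = V_DD·R_2/(R_1+R_2) = 17×68/248 = 4.66 V.
Assume saturation: I_D = (k_n/2)(V_GS − V_t)² with V_GS = V_G − I_D·R_S = 4.66 − 0.47·I_D.
Substituting gives 0.276·I_D² − 4.01·I_D + 8.2 = 0, with roots I_D = 2.46 or 12.1 mA.
The root I_D = 12.1 mA gives V_GS = -1.01 V ≤ V_t, so take I_D = 2.46 mA.
Then V_GS = 3.5 V and V_DS = V_DD − I_D(R_D+R_S) = 17 − 2.46×6.07 = 2.05 V.
Saturation requires V_DS ≥ V_GS − V_t = 1.4 V; 2.05 ≥ 1.4 ✓.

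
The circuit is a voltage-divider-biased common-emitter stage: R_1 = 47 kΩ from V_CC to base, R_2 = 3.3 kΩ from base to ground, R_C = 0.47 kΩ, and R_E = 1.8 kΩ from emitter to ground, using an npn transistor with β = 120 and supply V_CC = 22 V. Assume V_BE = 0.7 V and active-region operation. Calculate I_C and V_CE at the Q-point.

I_C ≈ 0.4 mA, V_CE ≈ 21 V

Thevenize the base divider: V_Th = V_CC·R_2/(R_1+R_2) = 22×3.3/50.3 = 1.44 V, R_Th = R_1‖R_2 = 3.08 kΩ.
Base-emitter loop: V_Th = I_B·R_Th + V_BE + (β+1)I_B·R_E, so I_B = (1.44 − 0.7) / (3.08 + 121×1.8) = 0.00337 mA.
I_C = β·I_B = 120×0.00337 = 0.404 mA, and I_E = (β+1)I_B = 0.407 mA.
V_CE = V_CC − I_C·R_C − I_E·R_E = 22 − 0.404×0.47 − 0.407×1.8 = 21.1 V.
V_CE = 21.1 V > 0.2 V confirms active-region operation.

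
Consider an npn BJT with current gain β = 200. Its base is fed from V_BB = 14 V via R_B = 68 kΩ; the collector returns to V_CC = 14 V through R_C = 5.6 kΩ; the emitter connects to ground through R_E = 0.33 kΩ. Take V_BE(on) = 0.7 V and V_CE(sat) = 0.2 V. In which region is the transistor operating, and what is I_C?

Assume active: I_B = (14 − 0.7)/(68 + 201×0.33) = 0.099 mA, I_C = β·I_B = 19.8 mA.
Then V_CE = 14 − 19.8×5.6 − 19.9×0.33 = -103 V < 0.2 V — the active assumption fails.
Re-solve with V_CE = 0.2 V. KCL at the emitter: V_E/R_E = (V_BB−0.7−V_E)/R_B + (V_CC−0.2−V_E)/R_C, giving V_E = 0.825 V.
I_C = (V_CC − 0.2 − V_E)/R_C = (13.8 − 0.825)/5.6 = 2.32 mA.
Check: I_B = (13.3 − 0.825)/68 = 0.183 mA, and β·I_B = 36.7 mA > I_C, confirming saturation.

saturation; I_C ≈ 2.3 mA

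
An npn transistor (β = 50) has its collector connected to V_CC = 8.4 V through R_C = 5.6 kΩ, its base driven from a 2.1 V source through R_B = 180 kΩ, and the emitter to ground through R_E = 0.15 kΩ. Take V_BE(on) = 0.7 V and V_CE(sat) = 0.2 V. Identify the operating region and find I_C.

Assume active. Base-emitter loop: I_B = (V_BB − V_BE)/(R_B + (β+1)R_E) = (2.1 − 0.7)/(180 + 51×0.15) = 0.00746 mA.
I_C = β·I_B = 50×0.00746 = 0.373 mA.
V_CE = V_CC − I_C·R_C − I_E·R_E = 8.4 − 0.373×5.6 − 0.38×0.15 = 6.25 V > V_CE(sat), so the active-region assumption holds.

active; I_C ≈ 0.37 mA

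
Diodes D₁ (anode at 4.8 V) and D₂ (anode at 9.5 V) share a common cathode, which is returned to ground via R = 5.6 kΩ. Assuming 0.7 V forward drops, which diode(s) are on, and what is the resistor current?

Assume both conduct. Then node N would need to be at both 4.8−0.7 = 4.1 V and 9.5−0.7 = 8.8 V, which is impossible.
Assume only D₂ conducts: V_N = 9.5 − 0.7 = 8.8 V, so I_R = 8.8/5.6 = 1.57 mA.
Check D₁: its anode-to-cathode voltage is 4.8 − 8.8 = -4 V < 0.7 V, so it is off. The assumption is consistent.

Only D₂ conducts; I_R ≈ 1.6 mA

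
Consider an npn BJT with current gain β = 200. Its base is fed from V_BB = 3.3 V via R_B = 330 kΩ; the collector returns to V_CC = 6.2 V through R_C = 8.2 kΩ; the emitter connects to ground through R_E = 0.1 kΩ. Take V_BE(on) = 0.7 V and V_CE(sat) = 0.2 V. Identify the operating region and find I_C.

saturation; I_C ≈ 0.72 mA

Assume active: I_B = (3.3 − 0.7)/(330 + 201×0.1) = 0.00743 mA, I_C = β·I_B = 1.49 mA.
Then V_CE = 6.2 − 1.49×8.2 − 1.49×0.1 = -6.13 V < 0.2 V — the active assumption fails.
Re-solve with V_CE = 0.2 V. KCL at the emitter: V_E/R_E = (V_BB−0.7−V_E)/R_B + (V_CC−0.2−V_E)/R_C, giving V_E = 0.073 V.
I_C = (V_CC − 0.2 − V_E)/R_C = (6 − 0.073)/8.2 = 0.723 mA.
Check: I_B = (2.6 − 0.073)/330 = 0.00766 mA, and β·I_B = 1.53 mA > I_C, confirming saturation.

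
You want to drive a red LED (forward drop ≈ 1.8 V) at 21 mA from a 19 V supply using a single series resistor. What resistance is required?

The resistor drops V_S − V_D = 19 − 1.8 = 17.2 V at 21 mA.
R = 17.2 V / 21 mA = 0.819 kΩ.

R ≈ 0.82 kΩ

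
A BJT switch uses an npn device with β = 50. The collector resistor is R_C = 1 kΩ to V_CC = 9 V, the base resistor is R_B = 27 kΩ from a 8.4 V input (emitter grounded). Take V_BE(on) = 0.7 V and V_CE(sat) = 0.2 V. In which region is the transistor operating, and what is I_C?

saturation; I_C ≈ 8.8 mA

Assume active: I_B = (8.4 − 0.7)/27 = 0.285 mA, giving I_C = β·I_B = 14.3 mA.
But then V_CE = 9 − 14.3×1 = -5.26 V < V_CE(sat) = 0.2 V — impossible in the active region.
So the transistor is saturated. With V_CE = 0.2 V, I_C = (V_CC − 0.2)/R_C = 8.8/1 = 8.8 mA.
Check: β·I_B = 14.3 mA > I_C = 8.8 mA, confirming saturation.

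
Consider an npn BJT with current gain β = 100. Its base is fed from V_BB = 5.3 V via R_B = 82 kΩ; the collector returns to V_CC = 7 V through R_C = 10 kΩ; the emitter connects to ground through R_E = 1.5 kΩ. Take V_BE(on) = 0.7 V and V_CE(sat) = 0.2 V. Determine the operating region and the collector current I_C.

Assume active: I_B = (5.3 − 0.7)/(82 + 101×1.5) = 0.0197 mA, I_C = β·I_B = 1.97 mA.
Then V_CE = 7 − 1.97×10 − 1.99×1.5 = -15.7 V < 0.2 V — the active assumption fails.
Re-solve with V_CE = 0.2 V. KCL at the emitter: V_E/R_E = (V_BB−0.7−V_E)/R_B + (V_CC−0.2−V_E)/R_C, giving V_E = 0.945 V.
I_C = (V_CC − 0.2 − V_E)/R_C = (6.8 − 0.945)/10 = 0.585 mA.
Check: I_B = (4.6 − 0.945)/82 = 0.0446 mA, and β·I_B = 4.46 mA > I_C, confirming saturation.

saturation; I_C ≈ 0.59 mA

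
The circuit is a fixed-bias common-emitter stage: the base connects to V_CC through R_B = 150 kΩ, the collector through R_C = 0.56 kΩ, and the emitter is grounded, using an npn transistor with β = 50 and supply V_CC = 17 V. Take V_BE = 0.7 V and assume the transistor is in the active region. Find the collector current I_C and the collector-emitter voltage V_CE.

I_C ≈ 5.4 mA, V_CE ≈ 14 V

Base loop: V_CC = I_B·R_B + V_BE, so I_B = (17 − 0.7)/150 kΩ = 0.109 mA.
In the active region I_C = β·I_B = 50 × 0.109 = 5.43 mA.
Collector loop: V_CE = V_CC − I_C·R_C = 17 − 5.43×0.56 = 14 V.
Since V_CE = 14 V > V_CE(sat) ≈ 0.2 V, the transistor is in the active region as assumed.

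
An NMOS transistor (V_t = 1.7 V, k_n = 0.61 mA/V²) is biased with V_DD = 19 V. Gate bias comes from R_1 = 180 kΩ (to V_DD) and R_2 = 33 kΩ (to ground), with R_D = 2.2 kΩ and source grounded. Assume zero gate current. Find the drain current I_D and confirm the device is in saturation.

V_G = V_DD·R_2/(R_1+R_2) = 19×33/213 = 2.94 V. With the source grounded, V_GS = V_G = 2.94 V.
Assume saturation: I_D = (k_n/2)(V_GS − V_t)² = (0.61/2)×(2.94 − 1.7)² = 0.305×1.24² = 0.472 mA.
V_DS = V_DD − I_D·R_D = 19 − 0.472×2.2 = 18 V.
Saturation requires V_DS ≥ V_GS − V_t = 1.24 V; 18 ≥ 1.24 ✓.

I_D ≈ 0.47 mA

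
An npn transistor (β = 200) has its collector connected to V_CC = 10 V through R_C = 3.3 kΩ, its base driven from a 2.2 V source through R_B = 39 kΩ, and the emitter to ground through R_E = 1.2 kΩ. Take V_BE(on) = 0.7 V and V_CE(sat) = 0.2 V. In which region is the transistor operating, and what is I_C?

Assume active. Base-emitter loop: I_B = (V_BB − V_BE)/(R_B + (β+1)R_E) = (2.2 − 0.7)/(39 + 201×1.2) = 0.00535 mA.
I_C = β·I_B = 200×0.00535 = 1.07 mA.
V_CE = V_CC − I_C·R_C − I_E·R_E = 10 − 1.07×3.3 − 1.08×1.2 = 5.18 V > V_CE(sat), so the active-region assumption holds.

active; I_C ≈ 1.1 mA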